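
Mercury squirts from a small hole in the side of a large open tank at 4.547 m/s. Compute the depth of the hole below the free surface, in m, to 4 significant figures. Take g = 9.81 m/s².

Torricelli: v = √(2gh), so h = v²/(2g).
h = 4.547²/(2·9.81) = 20.68/19.62 = 1.054 m.

h = 1.054 m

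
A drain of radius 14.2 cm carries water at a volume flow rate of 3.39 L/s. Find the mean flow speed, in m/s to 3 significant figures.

v ≈ 0.0535 m/s

Q = 3.39 L/s = 0.00339 m³/s.
v = Q/A = 0.00339 / 0.0633 = 0.0535 m/s.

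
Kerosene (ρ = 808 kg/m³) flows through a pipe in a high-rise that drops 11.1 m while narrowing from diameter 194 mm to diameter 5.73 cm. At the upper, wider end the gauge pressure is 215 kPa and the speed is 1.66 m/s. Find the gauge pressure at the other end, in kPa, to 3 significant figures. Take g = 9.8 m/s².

Mass conservation (A₁v₁ = A₂v₂) gives v₂ = 1.66 × 296/25.8 = 19.0 m/s.
Bernoulli: P₁ + ½ρv₁² + ρg h₁ = P₂ + ½ρv₂² + ρg h₂, so P₂ = P₁ + ½ρ(v₁² − v₂²) − ρg(h₂ − h₁).
P₂ = 215000 + ½·808·(1.66² − 19.0²) − 808·9.8·(−11.1) = 215000 + (-145000) − (-87900) = 158000 Pa.

P₂ ≈ 158 kPa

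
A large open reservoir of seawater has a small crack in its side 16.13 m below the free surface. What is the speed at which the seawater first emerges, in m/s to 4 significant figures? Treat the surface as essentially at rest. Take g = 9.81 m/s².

The surface is effectively still and both ends are open, so ½v² = gh and v = √(2·9.81·16.13) = 17.79 m/s.

v ≈ 17.79 m/s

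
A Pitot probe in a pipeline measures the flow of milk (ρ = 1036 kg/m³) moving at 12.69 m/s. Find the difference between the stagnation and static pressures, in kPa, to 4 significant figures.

At the stagnation point the flow is brought to rest, so Bernoulli gives P_stag − P_static = ½ρv².
ΔP = ½·1036·12.69² = 83420 Pa.

ΔP ≈ 83.42 kPa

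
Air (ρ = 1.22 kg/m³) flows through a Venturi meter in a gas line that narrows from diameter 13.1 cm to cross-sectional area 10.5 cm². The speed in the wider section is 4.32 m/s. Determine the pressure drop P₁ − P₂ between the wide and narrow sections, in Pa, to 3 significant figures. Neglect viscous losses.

1860 Pa

By continuity, v₂ = v₁·A₁/A₂ = 4.32·(135/10.5) = 55.5 m/s.
With no height change, Bernoulli's equation is P₁ + ½ρv₁² = P₂ + ½ρv₂².
P₁ − P₂ = ½·1.22·(55.5² − 4.32²) = ½·1.22·3060 = 1860 Pa.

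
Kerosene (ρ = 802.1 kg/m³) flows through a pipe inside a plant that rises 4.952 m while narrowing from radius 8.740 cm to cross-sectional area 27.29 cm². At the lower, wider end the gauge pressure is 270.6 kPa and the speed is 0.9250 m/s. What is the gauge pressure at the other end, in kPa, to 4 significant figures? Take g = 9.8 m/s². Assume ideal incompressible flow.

By continuity, v₂ = v₁·A₁/A₂ = 0.9250·(240.0/27.29) = 8.134 m/s.
Applying Bernoulli between the two ends and solving for P₂: P₂ = P₁ + ½ρ(v₁² − v₂²) − ρgΔh.
P₂ = 270600 + ½·802.1·(0.9250² − 8.134²) − 802.1·9.8·(+4.952) = 270600 + (-26190) − (38930) = 205500 Pa.

P₂ ≈ 205.5 kPa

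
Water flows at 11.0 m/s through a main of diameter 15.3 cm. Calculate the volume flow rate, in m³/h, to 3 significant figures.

Q = A·v = 0.0184 m² × 11.0 m/s = 0.202 m³/s.
Converting: 0.202 m³/s × 3600 = 728 m³/h.

Q ≈ 728 m³/h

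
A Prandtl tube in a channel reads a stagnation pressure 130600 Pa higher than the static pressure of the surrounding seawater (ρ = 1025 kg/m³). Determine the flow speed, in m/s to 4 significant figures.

The dynamic pressure equals the rise in static pressure at the stagnation point: ΔP = ½ρv².
v = √(2ΔP/ρ) = √(2·130600/1025) = 15.96 m/s.

v ≈ 15.96 m/s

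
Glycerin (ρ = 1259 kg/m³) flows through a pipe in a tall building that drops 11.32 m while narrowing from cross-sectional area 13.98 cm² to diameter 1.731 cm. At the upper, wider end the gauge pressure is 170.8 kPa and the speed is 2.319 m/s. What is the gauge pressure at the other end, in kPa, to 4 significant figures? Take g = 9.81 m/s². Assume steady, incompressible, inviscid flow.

The volume flow rate is constant, so v₂ = (A₁/A₂)v₁ = (13.98/2.353)·2.319 = 13.78 m/s.
Applying Bernoulli between the two ends and solving for P₂: P₂ = P₁ + ½ρ(v₁² − v₂²) − ρgΔh.
P₂ = 170800 + ½·1259·(2.319² − 13.78²) − 1259·9.81·(−11.32) = 170800 + (-116100) − (-139800) = 194500 Pa.

P₂ ≈ 194.5 kPa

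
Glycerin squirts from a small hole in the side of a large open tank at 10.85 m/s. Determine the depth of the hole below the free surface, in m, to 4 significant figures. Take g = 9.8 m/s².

h = 6.006 m

Torricelli: v = √(2gh), so h = v²/(2g).
h = 10.85²/(2·9.8) = 117.7/19.60 = 6.006 m.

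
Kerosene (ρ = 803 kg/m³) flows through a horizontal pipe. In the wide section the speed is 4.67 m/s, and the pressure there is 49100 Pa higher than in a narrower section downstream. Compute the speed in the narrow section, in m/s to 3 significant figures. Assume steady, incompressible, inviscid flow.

Horizontal Bernoulli: P₁ + ½ρv₁² = P₂ + ½ρv₂², so v₂² = v₁² + 2(P₁ − P₂)/ρ.
v₂ = √(4.67² + 2·49100/803) = √(21.8 + 122) = 12.0 m/s.

v₂ = 12.0 m/s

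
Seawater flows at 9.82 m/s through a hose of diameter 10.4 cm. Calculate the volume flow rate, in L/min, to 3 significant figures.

Q = 5010 L/min

Q = A·v = 0.00849 m² × 9.82 m/s = 0.0834 m³/s.
Converting: 0.0834 m³/s × 60000 = 5010 L/min.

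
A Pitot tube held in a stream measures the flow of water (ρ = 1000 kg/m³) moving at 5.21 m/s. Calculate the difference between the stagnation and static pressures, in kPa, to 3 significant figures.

Bernoulli between the free stream and the stagnation point: ½ρv² = P_stag − P_static.
ΔP = ½·1000·5.21² = 13600 Pa.

ΔP ≈ 13.6 kPa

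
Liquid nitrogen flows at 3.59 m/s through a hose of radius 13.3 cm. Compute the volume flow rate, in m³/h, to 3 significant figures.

Q = A·v = 0.0556 m² × 3.59 m/s = 0.200 m³/s.
Converting: 0.200 m³/s × 3600 = 718 m³/h.

Q = 718 m³/h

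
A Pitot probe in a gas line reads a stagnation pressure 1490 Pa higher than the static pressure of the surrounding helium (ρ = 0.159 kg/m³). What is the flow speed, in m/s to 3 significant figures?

Bernoulli between the free stream and the stagnation point: ½ρv² = P_stag − P_static.
v = √(2ΔP/ρ) = √(2·1490/0.159) = 137 m/s.

v ≈ 137 m/s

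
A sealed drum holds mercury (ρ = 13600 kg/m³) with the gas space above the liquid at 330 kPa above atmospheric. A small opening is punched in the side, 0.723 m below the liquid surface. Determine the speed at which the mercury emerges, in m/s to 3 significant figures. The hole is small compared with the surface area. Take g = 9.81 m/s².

7.92 m/s

Take point 1 at the surface (v₁ ≈ 0) and point 2 at the hole (at atmospheric pressure). Bernoulli: P₁ + ρg h = P_atm + ½ρv₂².
With P₁ − P_atm = 330000 Pa, v₂ = √(2gh + 2ΔP/ρ) = √(2·9.81·0.723 + 2·330000/13600) = 7.92 m/s.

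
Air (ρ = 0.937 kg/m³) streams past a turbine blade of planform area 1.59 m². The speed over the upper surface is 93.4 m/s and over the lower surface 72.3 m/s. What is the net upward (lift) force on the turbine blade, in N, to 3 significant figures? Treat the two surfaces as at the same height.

From P + ½ρv² = const at equal height, P_low − P_up = ½ρ(v_up² − v_low²).
ΔP = ½·0.937·(93.4² − 72.3²) = 1640 Pa.
Lift = ΔP · A = 1640 × 1.59 = 2600 N.

F ≈ 2600 N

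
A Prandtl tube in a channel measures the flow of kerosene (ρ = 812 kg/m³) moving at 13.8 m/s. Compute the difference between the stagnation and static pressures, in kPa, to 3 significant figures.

77.3 kPa

The dynamic pressure equals the rise in static pressure at the stagnation point: ΔP = ½ρv².
ΔP = ½·812·13.8² = 77300 Pa.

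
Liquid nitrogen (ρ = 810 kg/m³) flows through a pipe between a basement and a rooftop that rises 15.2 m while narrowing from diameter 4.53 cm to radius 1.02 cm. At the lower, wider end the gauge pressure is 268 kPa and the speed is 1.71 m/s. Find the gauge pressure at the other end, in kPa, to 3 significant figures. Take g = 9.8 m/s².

Continuity gives A₁v₁ = A₂v₂, so v₂ = (16.1 cm²)/(3.27 cm²) × 1.71 m/s = 8.43 m/s.
Applying Bernoulli between the two ends and solving for P₂: P₂ = P₁ + ½ρ(v₁² − v₂²) − ρgΔh.
P₂ = 268000 + ½·810·(1.71² − 8.43²) − 810·9.8·(+15.2) = 268000 + (-27600) − (121000) = 120000 Pa.

P₂ = 120 kPa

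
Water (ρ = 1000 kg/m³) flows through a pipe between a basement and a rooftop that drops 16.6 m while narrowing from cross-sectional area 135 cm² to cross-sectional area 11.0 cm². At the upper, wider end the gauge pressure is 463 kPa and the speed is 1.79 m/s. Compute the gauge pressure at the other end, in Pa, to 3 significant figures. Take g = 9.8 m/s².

Mass conservation (A₁v₁ = A₂v₂) gives v₂ = 1.79 × 135/11.0 = 22.0 m/s.
Applying Bernoulli between the two ends and solving for P₂: P₂ = P₁ + ½ρ(v₁² − v₂²) − ρgΔh.
P₂ = 463000 + ½·1000·(1.79² − 22.0²) − 1000·9.8·(−16.6) = 463000 + (-240000) − (-163000) = 386000 Pa.

P₂ ≈ 386000 Pa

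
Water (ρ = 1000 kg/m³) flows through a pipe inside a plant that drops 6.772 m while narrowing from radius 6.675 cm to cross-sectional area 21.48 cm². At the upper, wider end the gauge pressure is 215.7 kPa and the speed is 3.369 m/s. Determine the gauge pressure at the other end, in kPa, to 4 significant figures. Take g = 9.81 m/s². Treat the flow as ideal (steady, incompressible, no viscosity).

Continuity gives A₁v₁ = A₂v₂, so v₂ = (140.0 cm²)/(21.48 cm²) × 3.369 m/s = 21.95 m/s.
Energy conservation along the streamline gives P₂ = P₁ − ½ρ(v₂² − v₁²) − ρg(h₂ − h₁).
P₂ = 215700 + ½·1000·(3.369² − 21.95²) − 1000·9.81·(−6.772) = 215700 + (-235300) − (-66430) = 46810 Pa.

P₂ ≈ 46.81 kPa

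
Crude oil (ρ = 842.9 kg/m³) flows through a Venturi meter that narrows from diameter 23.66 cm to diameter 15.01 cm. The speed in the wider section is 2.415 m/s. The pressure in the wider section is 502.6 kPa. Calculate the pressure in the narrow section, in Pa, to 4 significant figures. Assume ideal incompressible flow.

Mass conservation (A₁v₁ = A₂v₂) gives v₂ = 2.415 × 439.7/177.0 = 6.000 m/s.
Along the horizontal streamline, P + ½ρv² is constant.
P₂ = P₁ − ½ρ(v₂² − v₁²) = 502600 − ½·842.9·(6.000² − 2.415²) = 502600 − 12720 = 489900 Pa.

P₂ ≈ 489900 Pa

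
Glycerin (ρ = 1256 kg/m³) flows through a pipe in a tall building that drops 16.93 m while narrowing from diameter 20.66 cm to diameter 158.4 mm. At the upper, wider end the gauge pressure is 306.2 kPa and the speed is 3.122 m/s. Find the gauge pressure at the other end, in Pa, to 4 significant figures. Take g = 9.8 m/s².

P₂ ≈ 503000 Pa

The volume flow rate is constant, so v₂ = (A₁/A₂)v₁ = (335.2/197.1)·3.122 = 5.311 m/s.
Energy conservation along the streamline gives P₂ = P₁ − ½ρ(v₂² − v₁²) − ρg(h₂ − h₁).
P₂ = 306200 + ½·1256·(3.122² − 5.311²) − 1256·9.8·(−16.93) = 306200 + (-11590) − (-208400) = 503000 Pa.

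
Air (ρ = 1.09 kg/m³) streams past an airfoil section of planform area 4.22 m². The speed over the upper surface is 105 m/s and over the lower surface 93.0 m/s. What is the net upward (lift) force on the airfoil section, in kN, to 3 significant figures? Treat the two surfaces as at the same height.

From P + ½ρv² = const at equal height, P_low − P_up = ½ρ(v_up² − v_low²).
ΔP = ½·1.09·(105² − 93.0²) = 1290 Pa.
Lift = ΔP · A = 1290 × 4.22 = 5460 N.

F ≈ 5.46 kN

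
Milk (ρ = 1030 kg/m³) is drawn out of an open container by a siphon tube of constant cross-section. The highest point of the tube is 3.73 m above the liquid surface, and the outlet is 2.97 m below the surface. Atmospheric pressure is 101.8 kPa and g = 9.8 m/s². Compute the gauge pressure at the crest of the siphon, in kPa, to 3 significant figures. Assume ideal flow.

P_gauge ≈ -67.6 kPa

Bernoulli surface→outlet gives ½v² = g·h_out, so v = √(2·9.8·2.97) = 7.63 m/s.
The bore is uniform, so the speed at the crest is the same v. Bernoulli surface→crest: P_atm = P_top + ½ρv² + ρg·h_top.
P_top = 101800 − ½·1030·7.63² − 1030·9.8·3.73 = 34200 Pa. So P_gauge = P_top − P_atm = -67600 Pa.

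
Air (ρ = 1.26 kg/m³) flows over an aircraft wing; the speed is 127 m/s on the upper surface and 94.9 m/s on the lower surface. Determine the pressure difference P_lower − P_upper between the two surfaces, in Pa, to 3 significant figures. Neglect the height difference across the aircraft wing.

The pressure is lower where the speed is higher: ΔP = ½ρ(v_up² − v_low²).
ΔP = ½·1.26·(127² − 94.9²) = 4490 Pa.

ΔP ≈ 4490 Pa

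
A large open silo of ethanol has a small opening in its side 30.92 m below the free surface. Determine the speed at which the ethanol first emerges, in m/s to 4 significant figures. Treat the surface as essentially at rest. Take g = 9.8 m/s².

Bernoulli from surface to hole (P equal, v_surface ≈ 0): v = √(2gh) = √(2×9.8×30.92) = 24.62 m/s.

v = 24.62 m/s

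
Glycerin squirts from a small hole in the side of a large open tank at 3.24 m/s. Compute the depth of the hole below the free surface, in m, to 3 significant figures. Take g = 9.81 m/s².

Torricelli: v = √(2gh), so h = v²/(2g).
h = 3.24²/(2·9.81) = 10.5/19.62 = 0.535 m.

h = 0.535 m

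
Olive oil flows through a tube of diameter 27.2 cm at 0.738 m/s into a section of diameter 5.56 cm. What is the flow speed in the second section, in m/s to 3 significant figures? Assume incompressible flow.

The volume flow rate is constant, so v₂ = (A₁/A₂)v₁ = (581/24.3)·0.738 = 17.7 m/s.

v₂ ≈ 17.7 m/s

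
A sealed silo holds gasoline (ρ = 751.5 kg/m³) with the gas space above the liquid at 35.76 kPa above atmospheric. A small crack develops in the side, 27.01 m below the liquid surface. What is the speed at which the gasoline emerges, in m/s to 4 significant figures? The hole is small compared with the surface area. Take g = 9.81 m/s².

25.00 m/s

Take point 1 at the surface (v₁ ≈ 0) and point 2 at the hole (at atmospheric pressure). Bernoulli: P₁ + ρg h = P_atm + ½ρv₂².
With P₁ − P_atm = 35760 Pa, v₂ = √(2gh + 2ΔP/ρ) = √(2·9.81·27.01 + 2·35760/751.5) = 25.00 m/s.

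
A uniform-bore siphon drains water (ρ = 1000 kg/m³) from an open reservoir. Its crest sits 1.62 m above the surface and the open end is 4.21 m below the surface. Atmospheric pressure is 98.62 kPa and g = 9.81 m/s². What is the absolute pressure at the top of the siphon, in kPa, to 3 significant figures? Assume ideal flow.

From the surface to the outlet (both open to atmosphere, surface at rest): v = √(2g·h_out) = √(2·9.81·4.21) = 9.09 m/s.
Continuity keeps v the same throughout the tube; from surface to crest, P_atm + 0 = P_top + ½ρv² + ρg·h_top.
P_top = 98620 − ½·1000·9.09² − 1000·9.81·1.62 = 41400 Pa.

41.4 kPa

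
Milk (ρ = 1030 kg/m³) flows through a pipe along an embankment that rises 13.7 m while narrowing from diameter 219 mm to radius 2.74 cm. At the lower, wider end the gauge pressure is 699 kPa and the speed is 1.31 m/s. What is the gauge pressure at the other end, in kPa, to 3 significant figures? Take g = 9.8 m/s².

P₂ ≈ 336 kPa

Mass conservation (A₁v₁ = A₂v₂) gives v₂ = 1.31 × 377/23.6 = 20.9 m/s.
Applying Bernoulli between the two ends and solving for P₂: P₂ = P₁ + ½ρ(v₁² − v₂²) − ρgΔh.
P₂ = 699000 + ½·1030·(1.31² − 20.9²) − 1030·9.8·(+13.7) = 699000 + (-225000) − (138000) = 336000 Pa.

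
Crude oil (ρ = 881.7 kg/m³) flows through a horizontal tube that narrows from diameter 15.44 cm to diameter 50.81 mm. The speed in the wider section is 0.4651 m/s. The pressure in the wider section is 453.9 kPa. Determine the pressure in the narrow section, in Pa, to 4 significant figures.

P₂ = 445900 Pa

By continuity, v₂ = v₁·A₁/A₂ = 0.4651·(187.2/20.28) = 4.295 m/s.
Bernoulli (h₁ = h₂): P₁ − P₂ = ½ρ(v₂² − v₁²).
P₂ = P₁ − ½ρ(v₂² − v₁²) = 453900 − ½·881.7·(4.295² − 0.4651²) = 453900 − 8036 = 445900 Pa.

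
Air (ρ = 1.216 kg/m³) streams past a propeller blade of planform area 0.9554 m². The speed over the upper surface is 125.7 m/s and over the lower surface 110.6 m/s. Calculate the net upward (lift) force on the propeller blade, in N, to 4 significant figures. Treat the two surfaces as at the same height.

With equal heights on the two surfaces, Bernoulli gives P_lower − P_upper = ½ρ(v_upper² − v_lower²).
ΔP = ½·1.216·(125.7² − 110.6²) = 2169 Pa.
Lift = ΔP · A = 2169 × 0.9554 = 2073 N.

F ≈ 2073 N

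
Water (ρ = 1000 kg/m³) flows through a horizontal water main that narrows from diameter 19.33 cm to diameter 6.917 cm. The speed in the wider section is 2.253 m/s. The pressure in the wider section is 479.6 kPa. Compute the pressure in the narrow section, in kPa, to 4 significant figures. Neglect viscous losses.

Mass conservation (A₁v₁ = A₂v₂) gives v₂ = 2.253 × 293.5/37.58 = 17.60 m/s.
With no height change, Bernoulli's equation is P₁ + ½ρv₁² = P₂ + ½ρv₂².
P₂ = P₁ − ½ρ(v₂² − v₁²) = 479600 − ½·1000·(17.60² − 2.253²) = 479600 − 152300 = 327300 Pa.

P₂ ≈ 327.3 kPa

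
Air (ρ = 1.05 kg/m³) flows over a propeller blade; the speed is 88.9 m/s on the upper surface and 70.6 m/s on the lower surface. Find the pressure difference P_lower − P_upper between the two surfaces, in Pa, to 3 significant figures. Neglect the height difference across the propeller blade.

1530 Pa

The pressure is lower where the speed is higher: ΔP = ½ρ(v_up² − v_low²).
ΔP = ½·1.05·(88.9² − 70.6²) = 1530 Pa.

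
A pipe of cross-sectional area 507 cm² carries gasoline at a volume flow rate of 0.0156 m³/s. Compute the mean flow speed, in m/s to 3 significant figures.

Q = 0.0156 m³/s = 0.0156 m³/s.
v = Q/A = 0.0156 / 0.0507 = 0.308 m/s.

v ≈ 0.308 m/s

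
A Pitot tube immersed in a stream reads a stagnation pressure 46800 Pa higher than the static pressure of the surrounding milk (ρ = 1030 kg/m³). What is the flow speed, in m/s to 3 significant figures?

At the stagnation point the flow is brought to rest, so Bernoulli gives P_stag − P_static = ½ρv².
v = √(2ΔP/ρ) = √(2·46800/1030) = 9.53 m/s.

v ≈ 9.53 m/s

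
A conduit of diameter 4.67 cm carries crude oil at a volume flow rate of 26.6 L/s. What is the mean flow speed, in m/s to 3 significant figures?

15.5 m/s

Q = 26.6 L/s = 0.0266 m³/s.
v = Q/A = 0.0266 / 0.00171 = 15.5 m/s.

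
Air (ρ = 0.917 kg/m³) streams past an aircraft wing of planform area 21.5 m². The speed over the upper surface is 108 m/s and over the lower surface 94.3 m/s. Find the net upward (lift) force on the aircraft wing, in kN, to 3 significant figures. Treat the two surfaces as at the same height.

F ≈ 27.3 kN

The faster flow above has the lower pressure; Bernoulli (same height) gives ΔP = ½ρ(v_up² − v_low²).
ΔP = ½·0.917·(108² − 94.3²) = 1270 Pa.
Lift = ΔP · A = 1270 × 21.5 = 27300 N.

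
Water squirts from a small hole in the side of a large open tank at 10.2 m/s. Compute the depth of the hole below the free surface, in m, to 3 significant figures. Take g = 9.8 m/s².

Torricelli: v = √(2gh), so h = v²/(2g).
h = 10.2²/(2·9.8) = 104/19.60 = 5.31 m.

h ≈ 5.31 m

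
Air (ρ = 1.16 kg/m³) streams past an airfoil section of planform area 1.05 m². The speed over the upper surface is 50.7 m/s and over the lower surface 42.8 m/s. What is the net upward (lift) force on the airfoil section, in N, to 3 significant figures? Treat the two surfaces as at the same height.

450 N

From P + ½ρv² = const at equal height, P_low − P_up = ½ρ(v_up² − v_low²).
ΔP = ½·1.16·(50.7² − 42.8²) = 428 Pa.
Lift = ΔP · A = 428 × 1.05 = 450 N.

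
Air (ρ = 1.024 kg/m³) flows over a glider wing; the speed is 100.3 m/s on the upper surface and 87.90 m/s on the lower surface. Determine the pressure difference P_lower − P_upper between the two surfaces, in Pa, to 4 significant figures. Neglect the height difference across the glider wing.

ΔP ≈ 1195 Pa

With negligible Δh, P + ½ρv² is constant, so P_low − P_up = ½ρ(v_up² − v_low²).
ΔP = ½·1.024·(100.3² − 87.90²) = 1195 Pa.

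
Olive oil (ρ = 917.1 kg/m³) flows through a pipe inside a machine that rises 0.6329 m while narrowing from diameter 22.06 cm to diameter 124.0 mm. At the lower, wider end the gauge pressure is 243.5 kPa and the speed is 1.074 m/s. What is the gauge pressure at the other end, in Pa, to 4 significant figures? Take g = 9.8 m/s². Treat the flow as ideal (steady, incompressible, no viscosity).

Mass conservation (A₁v₁ = A₂v₂) gives v₂ = 1.074 × 382.2/120.8 = 3.399 m/s.
Bernoulli: P₁ + ½ρv₁² + ρg h₁ = P₂ + ½ρv₂² + ρg h₂, so P₂ = P₁ + ½ρ(v₁² − v₂²) − ρg(h₂ − h₁).
P₂ = 243500 + ½·917.1·(1.074² − 3.399²) − 917.1·9.8·(+0.6329) = 243500 + (-4769) − (5688) = 233000 Pa.

P₂ ≈ 233000 Pa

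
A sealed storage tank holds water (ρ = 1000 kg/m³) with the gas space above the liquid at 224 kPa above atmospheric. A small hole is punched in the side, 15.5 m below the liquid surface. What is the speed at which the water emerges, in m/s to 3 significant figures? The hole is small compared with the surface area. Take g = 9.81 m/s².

Take point 1 at the surface (v₁ ≈ 0) and point 2 at the hole (at atmospheric pressure). Bernoulli: P₁ + ρg h = P_atm + ½ρv₂².
With P₁ − P_atm = 224000 Pa, v₂ = √(2gh + 2ΔP/ρ) = √(2·9.81·15.5 + 2·224000/1000) = 27.4 m/s.

v = 27.4 m/s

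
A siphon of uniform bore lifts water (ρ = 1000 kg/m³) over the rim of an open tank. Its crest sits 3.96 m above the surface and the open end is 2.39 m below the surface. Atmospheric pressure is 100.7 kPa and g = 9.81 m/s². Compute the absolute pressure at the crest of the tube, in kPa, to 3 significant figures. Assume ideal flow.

P_top ≈ 38.4 kPa

From the surface to the outlet (both open to atmosphere, surface at rest): v = √(2g·h_out) = √(2·9.81·2.39) = 6.85 m/s.
The bore is uniform, so the speed at the crest is the same v. Bernoulli surface→crest: P_atm = P_top + ½ρv² + ρg·h_top.
P_top = 100700 − ½·1000·6.85² − 1000·9.81·3.96 = 38400 Pa.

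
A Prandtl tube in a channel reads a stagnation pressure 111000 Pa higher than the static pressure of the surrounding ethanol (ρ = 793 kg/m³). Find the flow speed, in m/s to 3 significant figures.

v ≈ 16.7 m/s

Bernoulli between the free stream and the stagnation point: ½ρv² = P_stag − P_static.
v = √(2ΔP/ρ) = √(2·111000/793) = 16.7 m/s.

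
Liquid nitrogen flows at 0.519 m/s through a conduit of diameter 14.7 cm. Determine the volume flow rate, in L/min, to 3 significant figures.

Q = A·v = 0.0170 m² × 0.519 m/s = 0.00881 m³/s.
Converting: 0.00881 m³/s × 60000 = 528 L/min.

528 L/min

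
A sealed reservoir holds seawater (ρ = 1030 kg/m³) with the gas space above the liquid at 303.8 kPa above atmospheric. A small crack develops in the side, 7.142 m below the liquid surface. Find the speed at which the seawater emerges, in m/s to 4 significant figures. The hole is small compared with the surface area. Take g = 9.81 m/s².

27.02 m/s

Take point 1 at the surface (v₁ ≈ 0) and point 2 at the hole (at atmospheric pressure). Bernoulli: P₁ + ρg h = P_atm + ½ρv₂².
With P₁ − P_atm = 303800 Pa, v₂ = √(2gh + 2ΔP/ρ) = √(2·9.81·7.142 + 2·303800/1030) = 27.02 m/s.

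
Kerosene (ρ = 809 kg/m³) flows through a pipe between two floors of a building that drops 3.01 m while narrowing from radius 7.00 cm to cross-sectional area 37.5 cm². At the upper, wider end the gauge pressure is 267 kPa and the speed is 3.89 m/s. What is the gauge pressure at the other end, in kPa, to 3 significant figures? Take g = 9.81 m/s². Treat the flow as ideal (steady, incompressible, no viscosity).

P₂ ≈ 194 kPa

Mass conservation (A₁v₁ = A₂v₂) gives v₂ = 3.89 × 154/37.5 = 16.0 m/s.
Bernoulli: P₁ + ½ρv₁² + ρg h₁ = P₂ + ½ρv₂² + ρg h₂, so P₂ = P₁ + ½ρ(v₁² − v₂²) − ρg(h₂ − h₁).
P₂ = 267000 + ½·809·(3.89² − 16.0²) − 809·9.81·(−3.01) = 267000 + (-97000) − (-23900) = 194000 Pa.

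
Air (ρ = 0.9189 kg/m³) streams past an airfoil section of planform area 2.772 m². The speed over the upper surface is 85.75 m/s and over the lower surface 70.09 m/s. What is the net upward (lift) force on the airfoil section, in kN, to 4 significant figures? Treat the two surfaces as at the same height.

F ≈ 3.108 kN

With equal heights on the two surfaces, Bernoulli gives P_lower − P_upper = ½ρ(v_upper² − v_lower²).
ΔP = ½·0.9189·(85.75² − 70.09²) = 1121 Pa.
Lift = ΔP · A = 1121 × 2.772 = 3108 N.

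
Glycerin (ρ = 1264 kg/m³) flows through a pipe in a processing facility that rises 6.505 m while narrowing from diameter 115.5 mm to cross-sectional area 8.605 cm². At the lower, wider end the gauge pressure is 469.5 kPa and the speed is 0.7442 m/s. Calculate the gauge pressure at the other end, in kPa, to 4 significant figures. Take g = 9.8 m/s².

P₂ ≈ 337.4 kPa

Continuity gives A₁v₁ = A₂v₂, so v₂ = (104.8 cm²)/(8.605 cm²) × 0.7442 m/s = 9.061 m/s.
Bernoulli: P₁ + ½ρv₁² + ρg h₁ = P₂ + ½ρv₂² + ρg h₂, so P₂ = P₁ + ½ρ(v₁² − v₂²) − ρg(h₂ − h₁).
P₂ = 469500 + ½·1264·(0.7442² − 9.061²) − 1264·9.8·(+6.505) = 469500 + (-51540) − (80580) = 337400 Pa.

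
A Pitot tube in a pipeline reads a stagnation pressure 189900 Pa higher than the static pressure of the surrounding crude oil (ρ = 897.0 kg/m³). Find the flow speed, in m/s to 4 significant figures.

20.58 m/s

At the stagnation point the flow is brought to rest, so Bernoulli gives P_stag − P_static = ½ρv².
v = √(2ΔP/ρ) = √(2·189900/897.0) = 20.58 m/s.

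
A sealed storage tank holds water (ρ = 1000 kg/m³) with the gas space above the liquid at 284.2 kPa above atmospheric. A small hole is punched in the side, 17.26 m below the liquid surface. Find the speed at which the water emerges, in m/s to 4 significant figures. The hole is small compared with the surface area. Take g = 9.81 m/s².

Take point 1 at the surface (v₁ ≈ 0) and point 2 at the hole (at atmospheric pressure). Bernoulli: P₁ + ρg h = P_atm + ½ρv₂².
With P₁ − P_atm = 284200 Pa, v₂ = √(2gh + 2ΔP/ρ) = √(2·9.81·17.26 + 2·284200/1000) = 30.12 m/s.

v ≈ 30.12 m/s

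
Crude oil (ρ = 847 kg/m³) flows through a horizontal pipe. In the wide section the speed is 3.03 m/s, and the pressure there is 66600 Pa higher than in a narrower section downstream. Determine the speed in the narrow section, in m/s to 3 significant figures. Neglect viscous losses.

v₂ = 12.9 m/s

Horizontal Bernoulli: P₁ + ½ρv₁² = P₂ + ½ρv₂², so v₂² = v₁² + 2(P₁ − P₂)/ρ.
v₂ = √(3.03² + 2·66600/847) = √(9.18 + 157) = 12.9 m/s.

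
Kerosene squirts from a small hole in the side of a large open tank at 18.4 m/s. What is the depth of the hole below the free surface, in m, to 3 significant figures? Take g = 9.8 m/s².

h ≈ 17.3 m

Inverting v = √(2gh) gives h = v² / 2g.
h = 18.4²/(2·9.8) = 339/19.60 = 17.3 m.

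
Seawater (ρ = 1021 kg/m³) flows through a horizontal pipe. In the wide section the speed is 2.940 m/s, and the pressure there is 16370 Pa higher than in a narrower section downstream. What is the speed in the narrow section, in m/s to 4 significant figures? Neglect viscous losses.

Along the level pipe P + ½ρv² is conserved, hence v₂² = v₁² + 2(P₁ − P₂)/ρ.
v₂ = √(2.940² + 2·16370/1021) = √(8.644 + 32.07) = 6.380 m/s.

v₂ ≈ 6.380 m/s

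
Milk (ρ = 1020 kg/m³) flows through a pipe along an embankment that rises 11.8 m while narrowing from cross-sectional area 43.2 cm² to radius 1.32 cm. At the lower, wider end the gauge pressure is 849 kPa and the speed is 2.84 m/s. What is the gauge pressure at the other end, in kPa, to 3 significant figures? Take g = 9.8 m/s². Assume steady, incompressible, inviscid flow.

Continuity gives A₁v₁ = A₂v₂, so v₂ = (43.2 cm²)/(5.47 cm²) × 2.84 m/s = 22.4 m/s.
Bernoulli: P₁ + ½ρv₁² + ρg h₁ = P₂ + ½ρv₂² + ρg h₂, so P₂ = P₁ + ½ρ(v₁² − v₂²) − ρg(h₂ − h₁).
P₂ = 849000 + ½·1020·(2.84² − 22.4²) − 1020·9.8·(+11.8) = 849000 + (-252000) − (118000) = 479000 Pa.

P₂ = 479 kPa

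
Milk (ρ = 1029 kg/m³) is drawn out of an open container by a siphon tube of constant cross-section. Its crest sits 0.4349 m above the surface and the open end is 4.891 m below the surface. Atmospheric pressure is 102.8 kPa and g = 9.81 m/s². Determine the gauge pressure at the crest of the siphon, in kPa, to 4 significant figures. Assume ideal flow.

From the surface to the outlet (both open to atmosphere, surface at rest): v = √(2g·h_out) = √(2·9.81·4.891) = 9.796 m/s.
Continuity keeps v the same throughout the tube; from surface to crest, P_atm + 0 = P_top + ½ρv² + ρg·h_top.
P_top = 102800 − ½·1029·9.796² − 1029·9.81·0.4349 = 49040 Pa. So P_gauge = P_top − P_atm = -53760 Pa.

P_gauge ≈ -53.76 kPa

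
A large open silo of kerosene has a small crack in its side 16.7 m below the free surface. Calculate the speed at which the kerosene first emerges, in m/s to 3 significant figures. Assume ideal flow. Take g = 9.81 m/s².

With the surface at rest and both surface and jet at atmospheric pressure, Bernoulli gives ρg h = ½ρv², so v = √(2gh) = √(2·9.81·16.7) = 18.1 m/s.

v ≈ 18.1 m/s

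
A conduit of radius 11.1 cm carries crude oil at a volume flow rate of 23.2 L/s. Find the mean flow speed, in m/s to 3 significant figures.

0.599 m/s

Q = 23.2 L/s = 0.0232 m³/s.
v = Q/A = 0.0232 / 0.0387 = 0.599 m/s.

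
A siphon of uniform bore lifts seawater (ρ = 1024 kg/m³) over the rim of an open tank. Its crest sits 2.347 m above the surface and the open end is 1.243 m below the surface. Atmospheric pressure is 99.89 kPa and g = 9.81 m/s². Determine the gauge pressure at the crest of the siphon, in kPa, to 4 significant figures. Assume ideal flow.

Bernoulli surface→outlet gives ½v² = g·h_out, so v = √(2·9.81·1.243) = 4.938 m/s.
The bore is uniform, so the speed at the crest is the same v. Bernoulli surface→crest: P_atm = P_top + ½ρv² + ρg·h_top.
P_top = 99890 − ½·1024·4.938² − 1024·9.81·2.347 = 63830 Pa. So P_gauge = P_top − P_atm = -36060 Pa.

P_gauge ≈ -36.06 kPa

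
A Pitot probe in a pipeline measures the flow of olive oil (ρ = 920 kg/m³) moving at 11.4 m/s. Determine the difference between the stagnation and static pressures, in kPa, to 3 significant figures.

Bernoulli between the free stream and the stagnation point: ½ρv² = P_stag − P_static.
ΔP = ½·920·11.4² = 59800 Pa.

59.8 kPa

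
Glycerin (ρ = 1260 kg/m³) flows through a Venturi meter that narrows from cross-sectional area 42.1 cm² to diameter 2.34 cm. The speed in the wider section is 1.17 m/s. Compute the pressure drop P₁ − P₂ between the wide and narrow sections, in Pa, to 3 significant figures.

By continuity, v₂ = v₁·A₁/A₂ = 1.17·(42.1/4.30) = 11.5 m/s.
Along the horizontal streamline, P + ½ρv² is constant.
P₁ − P₂ = ½·1260·(11.5² − 1.17²) = ½·1260·130 = 81800 Pa.

ΔP = 81800 Pa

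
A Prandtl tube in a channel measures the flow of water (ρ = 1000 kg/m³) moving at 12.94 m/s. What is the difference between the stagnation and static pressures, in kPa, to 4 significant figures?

ΔP ≈ 83.72 kPa

The dynamic pressure equals the rise in static pressure at the stagnation point: ΔP = ½ρv².
ΔP = ½·1000·12.94² = 83720 Pa.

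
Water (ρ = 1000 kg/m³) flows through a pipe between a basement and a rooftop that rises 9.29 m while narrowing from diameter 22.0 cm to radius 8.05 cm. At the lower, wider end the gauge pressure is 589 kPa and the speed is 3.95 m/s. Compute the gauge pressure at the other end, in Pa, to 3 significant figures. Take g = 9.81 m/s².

P₂ ≈ 478000 Pa

Continuity gives A₁v₁ = A₂v₂, so v₂ = (380 cm²)/(204 cm²) × 3.95 m/s = 7.38 m/s.
Bernoulli: P₁ + ½ρv₁² + ρg h₁ = P₂ + ½ρv₂² + ρg h₂, so P₂ = P₁ + ½ρ(v₁² − v₂²) − ρg(h₂ − h₁).
P₂ = 589000 + ½·1000·(3.95² − 7.38²) − 1000·9.81·(+9.29) = 589000 + (-19400) − (91100) = 478000 Pa.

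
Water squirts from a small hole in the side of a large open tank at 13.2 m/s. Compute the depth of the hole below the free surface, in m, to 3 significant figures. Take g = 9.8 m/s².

h ≈ 8.89 m

Torricelli: v = √(2gh), so h = v²/(2g).
h = 13.2²/(2·9.8) = 174/19.60 = 8.89 m.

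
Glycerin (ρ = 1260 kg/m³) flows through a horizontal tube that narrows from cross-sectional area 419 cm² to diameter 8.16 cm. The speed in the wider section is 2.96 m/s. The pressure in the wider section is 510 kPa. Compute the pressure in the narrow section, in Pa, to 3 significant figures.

Mass conservation (A₁v₁ = A₂v₂) gives v₂ = 2.96 × 419/52.3 = 23.7 m/s.
The pipe is horizontal, so Bernoulli reduces to P₁ + ½ρv₁² = P₂ + ½ρv₂².
P₂ = P₁ − ½ρ(v₂² − v₁²) = 510000 − ½·1260·(23.7² − 2.96²) = 510000 − 349000 = 161000 Pa.

P₂ = 161000 Pa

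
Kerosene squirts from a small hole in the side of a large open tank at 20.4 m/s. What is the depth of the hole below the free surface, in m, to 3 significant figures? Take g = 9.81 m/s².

Torricelli: v = √(2gh), so h = v²/(2g).
h = 20.4²/(2·9.81) = 416/19.62 = 21.2 m.

h ≈ 21.2 m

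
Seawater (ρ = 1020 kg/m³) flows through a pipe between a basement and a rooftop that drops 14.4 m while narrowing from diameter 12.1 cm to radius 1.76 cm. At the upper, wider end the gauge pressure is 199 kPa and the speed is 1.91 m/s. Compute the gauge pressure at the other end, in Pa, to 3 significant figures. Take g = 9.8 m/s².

By continuity, v₂ = v₁·A₁/A₂ = 1.91·(115/9.73) = 22.6 m/s.
Energy conservation along the streamline gives P₂ = P₁ − ½ρ(v₂² − v₁²) − ρg(h₂ − h₁).
P₂ = 199000 + ½·1020·(1.91² − 22.6²) − 1020·9.8·(−14.4) = 199000 + (-258000) − (-144000) = 85000 Pa.

P₂ ≈ 85000 Pa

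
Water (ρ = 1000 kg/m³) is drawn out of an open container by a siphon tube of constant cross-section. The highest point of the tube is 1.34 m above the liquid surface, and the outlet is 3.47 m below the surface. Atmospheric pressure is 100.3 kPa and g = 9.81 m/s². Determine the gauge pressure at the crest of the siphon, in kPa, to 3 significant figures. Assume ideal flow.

P_gauge = -47.2 kPa

The outlet speed comes from Torricelli: v = √(2g·3.47) = 8.25 m/s.
With constant cross-section the crest speed equals v; applying Bernoulli from the surface up to the crest, P_top = P_atm − ½ρv² − ρg·h_top.
P_top = 100300 − ½·1000·8.25² − 1000·9.81·1.34 = 53100 Pa. So P_gauge = P_top − P_atm = -47200 Pa.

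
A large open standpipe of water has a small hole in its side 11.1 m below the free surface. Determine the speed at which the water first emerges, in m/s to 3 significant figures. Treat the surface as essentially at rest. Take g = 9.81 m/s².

Bernoulli from surface to hole (P equal, v_surface ≈ 0): v = √(2gh) = √(2×9.81×11.1) = 14.8 m/s.

v = 14.8 m/s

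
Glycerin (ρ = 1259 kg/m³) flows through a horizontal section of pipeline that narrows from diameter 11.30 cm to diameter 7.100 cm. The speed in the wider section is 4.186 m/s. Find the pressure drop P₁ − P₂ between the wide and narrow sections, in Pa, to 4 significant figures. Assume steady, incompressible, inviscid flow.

ΔP = 59740 Pa

The volume flow rate is constant, so v₂ = (A₁/A₂)v₁ = (100.3/39.59)·4.186 = 10.60 m/s.
Along the horizontal streamline, P + ½ρv² is constant.
P₁ − P₂ = ½·1259·(10.60² − 4.186²) = ½·1259·94.91 = 59740 Pa.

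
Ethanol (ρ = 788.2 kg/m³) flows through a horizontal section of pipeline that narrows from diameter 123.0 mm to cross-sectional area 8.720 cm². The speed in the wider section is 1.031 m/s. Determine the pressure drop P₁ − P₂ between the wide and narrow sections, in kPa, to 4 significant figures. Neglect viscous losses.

By continuity, v₂ = v₁·A₁/A₂ = 1.031·(118.8/8.720) = 14.05 m/s.
Bernoulli (h₁ = h₂): P₁ − P₂ = ½ρ(v₂² − v₁²).
P₁ − P₂ = ½·788.2·(14.05² − 1.031²) = ½·788.2·196.3 = 77370 Pa.

ΔP ≈ 77.37 kPa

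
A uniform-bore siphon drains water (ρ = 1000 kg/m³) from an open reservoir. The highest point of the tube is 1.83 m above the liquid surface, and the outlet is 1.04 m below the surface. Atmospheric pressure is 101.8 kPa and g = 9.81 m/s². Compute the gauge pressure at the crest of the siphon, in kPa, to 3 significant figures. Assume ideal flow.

Bernoulli surface→outlet gives ½v² = g·h_out, so v = √(2·9.81·1.04) = 4.52 m/s.
With constant cross-section the crest speed equals v; applying Bernoulli from the surface up to the crest, P_top = P_atm − ½ρv² − ρg·h_top.
P_top = 101800 − ½·1000·4.52² − 1000·9.81·1.83 = 73600 Pa. So P_gauge = P_top − P_atm = -28200 Pa.

P_gauge = -28.2 kPa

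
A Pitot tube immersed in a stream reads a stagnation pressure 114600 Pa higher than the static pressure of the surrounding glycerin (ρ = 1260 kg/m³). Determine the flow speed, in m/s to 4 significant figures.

Bernoulli between the free stream and the stagnation point: ½ρv² = P_stag − P_static.
v = √(2ΔP/ρ) = √(2·114600/1260) = 13.49 m/s.

v ≈ 13.49 m/s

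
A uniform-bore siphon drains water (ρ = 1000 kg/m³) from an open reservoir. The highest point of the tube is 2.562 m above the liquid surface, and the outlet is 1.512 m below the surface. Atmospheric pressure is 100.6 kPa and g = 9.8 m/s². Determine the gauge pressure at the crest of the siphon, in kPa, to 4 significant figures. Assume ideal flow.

P_gauge = -39.93 kPa

From the surface to the outlet (both open to atmosphere, surface at rest): v = √(2g·h_out) = √(2·9.8·1.512) = 5.444 m/s.
With constant cross-section the crest speed equals v; applying Bernoulli from the surface up to the crest, P_top = P_atm − ½ρv² − ρg·h_top.
P_top = 100600 − ½·1000·5.444² − 1000·9.8·2.562 = 60670 Pa. So P_gauge = P_top − P_atm = -39930 Pa.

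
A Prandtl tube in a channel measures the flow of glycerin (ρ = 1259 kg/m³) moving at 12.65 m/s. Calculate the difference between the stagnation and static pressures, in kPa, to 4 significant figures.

ΔP = 100.7 kPa

The dynamic pressure equals the rise in static pressure at the stagnation point: ΔP = ½ρv².
ΔP = ½·1259·12.65² = 100700 Pa.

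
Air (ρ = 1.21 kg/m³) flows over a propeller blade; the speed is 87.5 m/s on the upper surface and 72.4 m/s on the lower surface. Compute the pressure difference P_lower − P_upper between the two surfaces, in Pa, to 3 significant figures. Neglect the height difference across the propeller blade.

1460 Pa

The pressure is lower where the speed is higher: ΔP = ½ρ(v_up² − v_low²).
ΔP = ½·1.21·(87.5² − 72.4²) = 1460 Pa.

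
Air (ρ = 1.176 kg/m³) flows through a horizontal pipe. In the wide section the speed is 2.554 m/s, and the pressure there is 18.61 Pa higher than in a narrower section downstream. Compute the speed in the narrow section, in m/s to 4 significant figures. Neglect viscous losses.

Along the level pipe P + ½ρv² is conserved, hence v₂² = v₁² + 2(P₁ − P₂)/ρ.
v₂ = √(2.554² + 2·18.61/1.176) = √(6.523 + 31.65) = 6.178 m/s.

v₂ ≈ 6.178 m/s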